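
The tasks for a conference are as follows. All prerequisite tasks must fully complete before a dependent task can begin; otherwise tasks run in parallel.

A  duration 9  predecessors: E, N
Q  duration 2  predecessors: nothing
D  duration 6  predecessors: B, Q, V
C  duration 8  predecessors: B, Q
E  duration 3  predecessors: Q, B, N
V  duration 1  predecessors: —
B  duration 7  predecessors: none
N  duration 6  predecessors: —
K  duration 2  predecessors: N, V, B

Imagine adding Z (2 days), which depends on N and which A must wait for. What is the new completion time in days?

Originally the schedule takes 19 days.
With Z inserted, A now waits for max(E, N, Z).
New critical path: B→E→A = 7+3+9 = 19 ⇒ 19 days.

19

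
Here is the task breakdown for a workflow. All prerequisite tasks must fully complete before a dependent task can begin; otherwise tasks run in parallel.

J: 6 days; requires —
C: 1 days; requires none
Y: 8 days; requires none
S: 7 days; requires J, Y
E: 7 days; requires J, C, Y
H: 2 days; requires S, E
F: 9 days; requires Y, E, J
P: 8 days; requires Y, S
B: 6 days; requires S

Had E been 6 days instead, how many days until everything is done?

23

Baseline: Y→E→F = 8+7+9 = 24 → 24 days.
E lies on that path, so at 6 days the path becomes 23 days.
Now Y→S→P = 8+7+8 = 23 is longest, so the finish becomes 23 days.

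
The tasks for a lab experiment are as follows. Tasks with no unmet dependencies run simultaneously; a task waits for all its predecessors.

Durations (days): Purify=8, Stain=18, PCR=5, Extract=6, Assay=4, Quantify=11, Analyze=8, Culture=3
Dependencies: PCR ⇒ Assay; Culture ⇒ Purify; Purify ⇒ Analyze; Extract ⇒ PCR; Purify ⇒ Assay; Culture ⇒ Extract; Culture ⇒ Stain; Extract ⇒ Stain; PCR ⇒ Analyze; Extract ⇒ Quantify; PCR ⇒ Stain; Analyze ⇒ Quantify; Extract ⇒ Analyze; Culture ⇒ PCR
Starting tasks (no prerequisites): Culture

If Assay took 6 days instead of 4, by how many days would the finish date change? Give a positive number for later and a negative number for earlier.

0

As given, the longest chain is Culture→Extract→PCR→Analyze→Quantify = 3+6+5+8+11 = 33, so the finish is 33 days.
The longest path through Assay is only 18 days, so Assay has float 15.
That remains the longest chain; total 33 days.
Change in finish: 33 − 33 = +0 days.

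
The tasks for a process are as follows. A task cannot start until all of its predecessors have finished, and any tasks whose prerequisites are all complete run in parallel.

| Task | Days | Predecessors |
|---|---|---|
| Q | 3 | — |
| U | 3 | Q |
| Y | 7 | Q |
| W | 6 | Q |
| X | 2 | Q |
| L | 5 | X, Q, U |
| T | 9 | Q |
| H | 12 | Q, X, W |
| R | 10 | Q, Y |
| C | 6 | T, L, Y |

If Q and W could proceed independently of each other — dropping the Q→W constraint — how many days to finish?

Original critical path: Q→W→H = 3+6+12 = 21 ⇒ 21 days.
Without Q→W, W's earliest start moves from 3 to 0.
The longest chain is now Q→Y→R = 3+7+10 = 20, so the project takes 20 days.

20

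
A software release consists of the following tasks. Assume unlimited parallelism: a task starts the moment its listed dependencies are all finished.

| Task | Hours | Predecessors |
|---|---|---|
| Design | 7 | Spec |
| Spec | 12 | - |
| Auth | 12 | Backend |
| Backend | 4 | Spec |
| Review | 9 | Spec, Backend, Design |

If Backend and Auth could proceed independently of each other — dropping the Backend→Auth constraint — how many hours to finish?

With the dependency in place, Spec→Design→Review = 12+7+9 = 28 sets the finish at 28 hours.
Without Backend→Auth, Auth's earliest start moves from 16 to 0.
The longest chain is now Spec→Design→Review = 12+7+9 = 28, so the schedule takes 28 hours.

28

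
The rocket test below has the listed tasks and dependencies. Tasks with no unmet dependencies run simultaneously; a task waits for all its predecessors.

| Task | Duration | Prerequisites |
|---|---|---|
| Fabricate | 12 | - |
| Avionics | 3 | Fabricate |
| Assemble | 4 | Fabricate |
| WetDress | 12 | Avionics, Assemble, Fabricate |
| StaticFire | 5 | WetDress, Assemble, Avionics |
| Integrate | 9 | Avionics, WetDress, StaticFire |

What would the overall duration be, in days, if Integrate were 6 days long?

39

The binding path is Fabricate→Assemble→WetDress→StaticFire→Integrate = 12+4+12+5+9 = 42; finish at 42 days.
Since Integrate is critical, the -3 change carries straight to that chain (now 39 days).
No other chain overtakes it, so the finish is 39 days.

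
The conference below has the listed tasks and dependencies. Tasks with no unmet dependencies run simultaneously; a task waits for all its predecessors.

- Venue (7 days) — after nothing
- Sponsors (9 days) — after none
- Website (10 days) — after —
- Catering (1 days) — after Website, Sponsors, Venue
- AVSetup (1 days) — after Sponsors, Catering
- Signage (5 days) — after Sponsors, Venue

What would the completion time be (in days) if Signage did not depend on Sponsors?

12

Before: longest chain Sponsors→Signage = 9+5 = 14, finish 14.
Without Sponsors→Signage, Signage's earliest start moves from 9 to 7.
The longest chain is now Venue→Signage = 7+5 = 12, so the plan takes 12 days.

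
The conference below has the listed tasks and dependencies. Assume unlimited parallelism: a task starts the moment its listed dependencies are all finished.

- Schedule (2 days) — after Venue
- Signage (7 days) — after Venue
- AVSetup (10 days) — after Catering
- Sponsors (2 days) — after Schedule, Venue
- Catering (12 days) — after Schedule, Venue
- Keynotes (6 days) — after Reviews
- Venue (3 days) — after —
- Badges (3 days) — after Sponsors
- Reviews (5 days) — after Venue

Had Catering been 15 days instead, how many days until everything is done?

30

Critical path before the change: Venue→Schedule→Catering→AVSetup = 3+2+12+10 = 27 giving 27 days.
Catering lies on that path, so at 15 days the path becomes 30 days.
No other chain overtakes it, so the finish is 30 days.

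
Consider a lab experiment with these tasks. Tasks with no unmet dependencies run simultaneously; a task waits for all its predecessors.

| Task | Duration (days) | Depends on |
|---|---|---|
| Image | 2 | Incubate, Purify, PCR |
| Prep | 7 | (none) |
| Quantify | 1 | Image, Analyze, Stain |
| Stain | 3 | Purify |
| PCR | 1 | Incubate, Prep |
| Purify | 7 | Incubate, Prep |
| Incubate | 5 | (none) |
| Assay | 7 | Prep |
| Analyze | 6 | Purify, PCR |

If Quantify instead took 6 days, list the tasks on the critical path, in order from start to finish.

As given, the longest chain is Prep→Purify→Analyze→Quantify = 7+7+6+1 = 21, so the finish is 21 days.
Quantify lies on that path, so at 6 days the path becomes 26 days.
No other chain overtakes it, so the finish is 26 days.

Prep, Purify, Analyze, Quantify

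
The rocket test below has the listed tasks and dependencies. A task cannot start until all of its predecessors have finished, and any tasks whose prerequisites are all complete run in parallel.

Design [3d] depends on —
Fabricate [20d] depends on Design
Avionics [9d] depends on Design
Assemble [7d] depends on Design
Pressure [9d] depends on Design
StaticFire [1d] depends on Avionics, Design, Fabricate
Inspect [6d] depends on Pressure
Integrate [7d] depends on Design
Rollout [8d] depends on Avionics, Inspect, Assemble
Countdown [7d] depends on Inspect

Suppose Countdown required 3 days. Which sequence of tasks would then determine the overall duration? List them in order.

Design, Pressure, Inspect, Rollout

The binding path is Design→Pressure→Inspect→Rollout = 3+9+6+8 = 26; finish at 26 days.
Countdown has 1 day of float (longest path through it is 25).
The critical path is still Design→Pressure→Inspect→Rollout; finish is now 26 days.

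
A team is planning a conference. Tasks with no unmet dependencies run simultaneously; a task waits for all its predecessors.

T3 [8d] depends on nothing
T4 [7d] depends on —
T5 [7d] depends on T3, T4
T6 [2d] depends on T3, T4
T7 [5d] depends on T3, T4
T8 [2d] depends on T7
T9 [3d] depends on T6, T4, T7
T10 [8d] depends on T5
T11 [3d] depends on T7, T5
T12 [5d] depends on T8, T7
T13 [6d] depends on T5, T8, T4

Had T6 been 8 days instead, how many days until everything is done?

23

Baseline: T3→T5→T10 = 8+7+8 = 23 → 23 days.
T6 is off the critical path — its longest chain is 13 days, giving 10 of slack.
The critical path is still T3→T5→T10; finish is now 23 days.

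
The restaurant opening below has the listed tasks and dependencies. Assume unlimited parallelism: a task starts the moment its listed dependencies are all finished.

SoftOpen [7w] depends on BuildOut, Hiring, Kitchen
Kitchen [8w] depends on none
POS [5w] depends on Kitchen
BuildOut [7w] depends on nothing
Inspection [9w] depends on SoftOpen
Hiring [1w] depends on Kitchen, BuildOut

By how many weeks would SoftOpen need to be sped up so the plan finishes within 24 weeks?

Current finish: 25 weeks; target: 24.
SoftOpen is on every critical path, so each week cut from SoftOpen cuts the finish by one (this holds down to a finish of 19).
Need 25 − 24 = 1 week off SoftOpen → SoftOpen becomes 6 weeks, finish becomes 24.

1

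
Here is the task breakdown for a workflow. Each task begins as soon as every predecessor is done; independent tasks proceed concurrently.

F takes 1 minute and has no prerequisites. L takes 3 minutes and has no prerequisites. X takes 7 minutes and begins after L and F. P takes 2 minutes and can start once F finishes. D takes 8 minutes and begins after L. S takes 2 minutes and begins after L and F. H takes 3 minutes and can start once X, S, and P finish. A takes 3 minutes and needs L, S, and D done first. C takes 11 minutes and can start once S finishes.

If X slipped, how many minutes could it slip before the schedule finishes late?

Critical path: L→S→C = 3+2+11 = 16, so the finish is 16 minutes.
X finishes as early as 10 and must finish by 13.
Float = 16 − 13 = 3.

3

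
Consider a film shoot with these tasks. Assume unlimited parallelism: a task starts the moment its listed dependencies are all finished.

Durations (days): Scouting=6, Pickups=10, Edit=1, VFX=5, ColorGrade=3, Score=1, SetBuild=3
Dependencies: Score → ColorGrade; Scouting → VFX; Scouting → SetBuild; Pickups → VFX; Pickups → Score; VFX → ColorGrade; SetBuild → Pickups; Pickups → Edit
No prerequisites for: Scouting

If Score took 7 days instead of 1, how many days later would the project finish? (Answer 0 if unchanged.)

The binding path is Scouting→SetBuild→Pickups→VFX→ColorGrade = 6+3+10+5+3 = 27; finish at 27 days.
Score is off the critical path — its longest chain is 23 days, giving 4 of slack.
New critical path: Scouting→SetBuild→Pickups→Score→ColorGrade = 6+3+10+7+3 = 29 ⇒ 29 days.
Change in finish: 29 − 27 = +2 days.

2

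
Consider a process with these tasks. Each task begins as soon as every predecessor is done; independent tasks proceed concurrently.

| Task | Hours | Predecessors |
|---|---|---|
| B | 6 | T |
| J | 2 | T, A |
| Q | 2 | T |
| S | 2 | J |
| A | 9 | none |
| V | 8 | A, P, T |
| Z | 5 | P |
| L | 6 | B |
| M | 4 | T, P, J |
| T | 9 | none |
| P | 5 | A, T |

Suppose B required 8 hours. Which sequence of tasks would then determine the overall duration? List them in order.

T, B, L

Actual critical path: T→P→V = 9+5+8 = 22 ⇒ 22 hours.
B has 1 hour of float (longest path through it is 21).
The binding chain switches to T→B→L = 9+8+6 = 23; finish 23 hours.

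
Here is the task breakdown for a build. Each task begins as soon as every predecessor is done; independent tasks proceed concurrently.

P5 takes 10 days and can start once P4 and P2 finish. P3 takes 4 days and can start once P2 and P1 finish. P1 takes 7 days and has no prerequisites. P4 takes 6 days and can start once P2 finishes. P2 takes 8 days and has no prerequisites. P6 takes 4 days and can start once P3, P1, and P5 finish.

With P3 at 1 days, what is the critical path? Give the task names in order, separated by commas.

Actual critical path: P2→P4→P5→P6 = 8+6+10+4 = 28 ⇒ 28 days.
The longest path through P3 is only 16 days, so P3 has float 12.
That remains the longest chain; total 28 days.

P2, P4, P5, P6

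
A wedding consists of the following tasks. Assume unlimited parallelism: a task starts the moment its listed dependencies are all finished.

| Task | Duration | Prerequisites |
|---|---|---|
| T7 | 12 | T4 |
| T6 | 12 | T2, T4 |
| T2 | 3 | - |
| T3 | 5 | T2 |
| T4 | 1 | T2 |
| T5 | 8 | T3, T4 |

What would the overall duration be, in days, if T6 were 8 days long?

Critical path before the change: T2→T4→T6 = 3+1+12 = 16 giving 16 days.
Since T6 is critical, the -4 change carries straight to that chain (now 12 days).
The binding chain switches to T2→T3→T5 = 3+5+8 = 16; finish 16 days.

16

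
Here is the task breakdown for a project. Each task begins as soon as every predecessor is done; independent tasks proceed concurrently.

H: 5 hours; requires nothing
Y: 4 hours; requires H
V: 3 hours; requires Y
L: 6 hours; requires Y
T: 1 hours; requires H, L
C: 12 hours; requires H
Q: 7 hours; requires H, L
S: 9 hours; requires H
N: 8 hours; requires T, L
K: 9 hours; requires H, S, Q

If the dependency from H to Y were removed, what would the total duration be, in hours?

Original critical path: H→Y→L→Q→K = 5+4+6+7+9 = 31 ⇒ 31 hours.
Without H→Y, Y's earliest start moves from 5 to 0.
The longest chain is now Y→L→Q→K = 4+6+7+9 = 26, so the job takes 26 hours.

26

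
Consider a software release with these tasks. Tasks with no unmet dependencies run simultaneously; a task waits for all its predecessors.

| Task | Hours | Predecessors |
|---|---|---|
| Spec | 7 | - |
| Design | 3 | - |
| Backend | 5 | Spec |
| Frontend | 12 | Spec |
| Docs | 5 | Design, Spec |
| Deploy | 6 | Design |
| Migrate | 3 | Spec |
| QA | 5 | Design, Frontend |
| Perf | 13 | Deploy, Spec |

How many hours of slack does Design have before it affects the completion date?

2

The longest chain is Spec→Frontend→QA = 7+12+5 = 24; overall finish 24 hours.
The longest chain containing Design totals 22 hours.
Slack of Design = 2 − 0 = 2 hours.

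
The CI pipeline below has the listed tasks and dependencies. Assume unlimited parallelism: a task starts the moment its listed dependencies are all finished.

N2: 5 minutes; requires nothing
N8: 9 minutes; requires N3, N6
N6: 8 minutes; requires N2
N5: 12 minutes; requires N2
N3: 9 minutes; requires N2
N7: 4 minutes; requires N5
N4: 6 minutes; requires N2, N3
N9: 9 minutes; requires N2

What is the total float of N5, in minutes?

Critical path: N2→N3→N8 = 5+9+9 = 23, so the finish is 23 minutes.
The longest chain containing N5 totals 21 minutes.
So N5 can slip 19 − 17 = 2 minutes.

2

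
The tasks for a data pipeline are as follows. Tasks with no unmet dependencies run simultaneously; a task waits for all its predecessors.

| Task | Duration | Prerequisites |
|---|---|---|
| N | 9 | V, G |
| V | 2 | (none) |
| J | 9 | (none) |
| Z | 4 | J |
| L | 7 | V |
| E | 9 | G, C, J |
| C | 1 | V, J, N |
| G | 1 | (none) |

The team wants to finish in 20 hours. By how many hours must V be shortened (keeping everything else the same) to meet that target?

Current finish: 21 hours; target: 20.
V is on every critical path, so each hour cut from V cuts the finish by one (this holds down to a finish of 20).
Need 21 − 20 = 1 hour off V → V becomes 1 hour, finish becomes 20.

1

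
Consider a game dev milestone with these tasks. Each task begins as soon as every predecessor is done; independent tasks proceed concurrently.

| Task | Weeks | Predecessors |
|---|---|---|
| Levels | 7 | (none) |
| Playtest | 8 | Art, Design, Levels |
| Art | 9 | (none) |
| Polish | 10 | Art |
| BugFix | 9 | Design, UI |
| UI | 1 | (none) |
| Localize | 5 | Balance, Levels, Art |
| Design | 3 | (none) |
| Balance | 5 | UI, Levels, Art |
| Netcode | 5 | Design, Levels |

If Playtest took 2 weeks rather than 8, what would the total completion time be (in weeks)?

As given, the longest chain is Art→Balance→Localize = 9+5+5 = 19, so the finish is 19 weeks.
Playtest has 2 weeks of float (longest path through it is 17).
The critical path is still Art→Balance→Localize; finish is now 19 weeks.

19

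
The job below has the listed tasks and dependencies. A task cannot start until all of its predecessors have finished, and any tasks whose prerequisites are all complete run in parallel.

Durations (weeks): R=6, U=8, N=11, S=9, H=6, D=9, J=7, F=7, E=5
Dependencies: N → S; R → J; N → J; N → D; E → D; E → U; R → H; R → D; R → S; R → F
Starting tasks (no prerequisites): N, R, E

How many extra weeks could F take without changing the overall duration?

Critical path: N→S = 11+9 = 20, so the finish is 20 weeks.
F finishes as early as 13 and must finish by 20.
Slack of F = 13 − 6 = 7 weeks.

7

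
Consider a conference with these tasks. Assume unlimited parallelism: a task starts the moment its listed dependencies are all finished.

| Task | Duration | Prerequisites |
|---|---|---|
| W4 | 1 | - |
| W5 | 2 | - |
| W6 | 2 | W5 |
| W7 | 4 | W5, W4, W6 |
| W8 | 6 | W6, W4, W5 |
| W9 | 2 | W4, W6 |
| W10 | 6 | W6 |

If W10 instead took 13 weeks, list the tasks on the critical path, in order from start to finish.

As given, the longest chain is W5→W6→W10 = 2+2+6 = 10, so the finish is 10 weeks.
W10 lies on that path, so at 13 weeks the path becomes 17 weeks.
No other chain overtakes it, so the finish is 17 weeks.

W5, W6, W10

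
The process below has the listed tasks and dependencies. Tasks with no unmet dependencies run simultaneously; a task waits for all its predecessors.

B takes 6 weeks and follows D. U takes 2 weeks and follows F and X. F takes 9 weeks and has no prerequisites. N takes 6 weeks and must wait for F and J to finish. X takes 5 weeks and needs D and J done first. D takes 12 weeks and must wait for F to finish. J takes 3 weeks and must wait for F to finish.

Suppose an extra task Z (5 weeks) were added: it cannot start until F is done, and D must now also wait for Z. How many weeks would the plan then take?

Originally the plan takes 28 weeks.
With Z inserted, D now waits for max(F, Z).
New critical path: F→Z→D→X→U = 9+5+12+5+2 = 33 ⇒ 33 weeks.

33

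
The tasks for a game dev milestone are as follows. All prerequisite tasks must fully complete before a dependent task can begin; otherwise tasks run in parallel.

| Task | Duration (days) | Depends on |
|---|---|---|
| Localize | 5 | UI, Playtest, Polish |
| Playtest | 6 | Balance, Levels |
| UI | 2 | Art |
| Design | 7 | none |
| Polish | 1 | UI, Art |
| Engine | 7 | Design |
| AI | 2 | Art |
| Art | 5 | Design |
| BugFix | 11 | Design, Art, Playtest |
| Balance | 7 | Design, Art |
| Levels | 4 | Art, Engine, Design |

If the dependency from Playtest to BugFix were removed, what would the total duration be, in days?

With the dependency in place, Design→Art→Balance→Playtest→BugFix = 7+5+7+6+11 = 36 sets the finish at 36 days.
Without Playtest→BugFix, BugFix's earliest start moves from 25 to 12.
After: Design→Art→Balance→Playtest→Localize = 7+5+7+6+5 = 30 → 30 days.

30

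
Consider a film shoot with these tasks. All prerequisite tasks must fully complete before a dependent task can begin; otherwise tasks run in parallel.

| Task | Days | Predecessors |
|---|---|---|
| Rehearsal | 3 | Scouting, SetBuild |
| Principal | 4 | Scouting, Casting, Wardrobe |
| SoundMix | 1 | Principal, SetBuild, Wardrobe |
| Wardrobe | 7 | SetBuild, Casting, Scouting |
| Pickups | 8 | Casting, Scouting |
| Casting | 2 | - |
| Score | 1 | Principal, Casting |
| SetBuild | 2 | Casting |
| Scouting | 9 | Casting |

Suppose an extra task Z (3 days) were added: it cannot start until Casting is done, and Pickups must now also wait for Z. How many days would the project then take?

Originally the project takes 23 days.
With Z inserted, Pickups now waits for max(Casting, Scouting, Z).
New critical path: Casting→Scouting→Wardrobe→Principal→Score = 2+9+7+4+1 = 23 ⇒ 23 days.

23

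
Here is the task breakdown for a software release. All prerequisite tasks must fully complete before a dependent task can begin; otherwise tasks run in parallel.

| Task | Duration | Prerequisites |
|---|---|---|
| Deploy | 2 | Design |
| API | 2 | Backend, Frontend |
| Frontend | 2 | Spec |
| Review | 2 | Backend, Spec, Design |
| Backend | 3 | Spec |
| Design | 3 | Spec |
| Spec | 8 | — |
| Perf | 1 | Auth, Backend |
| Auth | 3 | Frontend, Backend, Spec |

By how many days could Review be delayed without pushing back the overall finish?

Critical path: Spec→Backend→Auth→Perf = 8+3+3+1 = 15, so the finish is 15 days.
Longest path through Review: 13 days (earliest finish 13, latest finish 15).
Slack of Review = 13 − 11 = 2 days.

2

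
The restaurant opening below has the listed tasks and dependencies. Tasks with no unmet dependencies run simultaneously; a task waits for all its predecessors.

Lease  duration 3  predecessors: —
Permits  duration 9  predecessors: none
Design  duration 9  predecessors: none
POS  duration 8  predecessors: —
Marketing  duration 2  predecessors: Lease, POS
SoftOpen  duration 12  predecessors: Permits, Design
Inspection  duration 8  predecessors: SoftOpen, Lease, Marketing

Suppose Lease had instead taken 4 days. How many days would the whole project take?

29

The binding path is Permits→SoftOpen→Inspection = 9+12+8 = 29; finish at 29 days.
The longest path through Lease is only 13 days, so Lease has float 16.
That remains the longest chain; total 29 days.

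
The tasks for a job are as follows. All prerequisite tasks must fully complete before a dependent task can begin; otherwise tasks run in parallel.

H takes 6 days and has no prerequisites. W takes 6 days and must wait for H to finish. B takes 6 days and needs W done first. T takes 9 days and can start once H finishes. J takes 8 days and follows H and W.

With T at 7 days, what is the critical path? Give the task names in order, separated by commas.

Baseline: H→W→J = 6+6+8 = 20 → 20 days.
T has 5 days of float (longest path through it is 15).
The critical path is still H→W→J; finish is now 20 days.

H, W, J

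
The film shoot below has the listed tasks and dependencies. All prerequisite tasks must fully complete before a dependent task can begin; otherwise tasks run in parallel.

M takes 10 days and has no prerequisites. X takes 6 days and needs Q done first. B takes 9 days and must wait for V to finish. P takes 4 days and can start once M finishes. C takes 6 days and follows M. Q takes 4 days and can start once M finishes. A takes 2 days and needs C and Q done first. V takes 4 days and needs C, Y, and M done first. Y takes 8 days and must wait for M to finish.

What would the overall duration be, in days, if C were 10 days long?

Baseline: M→Y→V→B = 10+8+4+9 = 31 → 31 days.
C has 2 days of float (longest path through it is 29).
The binding chain switches to M→C→V→B = 10+10+4+9 = 33; finish 33 days.

33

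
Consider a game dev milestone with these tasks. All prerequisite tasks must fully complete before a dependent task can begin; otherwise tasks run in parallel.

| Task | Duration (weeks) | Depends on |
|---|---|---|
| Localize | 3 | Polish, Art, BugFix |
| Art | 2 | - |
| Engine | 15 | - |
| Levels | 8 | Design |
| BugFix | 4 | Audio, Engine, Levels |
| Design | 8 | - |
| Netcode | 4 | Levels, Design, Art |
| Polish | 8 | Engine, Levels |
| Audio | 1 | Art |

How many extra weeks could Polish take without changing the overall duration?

Critical path: Design→Levels→Polish→Localize = 8+8+8+3 = 27, so the finish is 27 weeks.
Longest path through Polish: 27 weeks (earliest finish 24, latest finish 24).
So Polish can slip 24 − 24 = 0 weeks.

0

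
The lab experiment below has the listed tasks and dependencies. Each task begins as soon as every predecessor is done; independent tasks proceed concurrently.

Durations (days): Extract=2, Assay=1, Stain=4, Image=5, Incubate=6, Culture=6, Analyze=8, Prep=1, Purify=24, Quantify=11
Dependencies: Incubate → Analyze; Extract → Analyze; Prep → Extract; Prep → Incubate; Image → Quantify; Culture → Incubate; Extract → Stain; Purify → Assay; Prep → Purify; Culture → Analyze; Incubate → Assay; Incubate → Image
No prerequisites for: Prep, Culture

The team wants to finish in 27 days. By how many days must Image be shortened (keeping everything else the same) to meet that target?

1

Current finish: 28 days; target: 27.
Image is on every critical path, so each day cut from Image cuts the finish by one (this holds down to a finish of 26).
Need 28 − 27 = 1 day off Image → Image becomes 4 days, finish becomes 27.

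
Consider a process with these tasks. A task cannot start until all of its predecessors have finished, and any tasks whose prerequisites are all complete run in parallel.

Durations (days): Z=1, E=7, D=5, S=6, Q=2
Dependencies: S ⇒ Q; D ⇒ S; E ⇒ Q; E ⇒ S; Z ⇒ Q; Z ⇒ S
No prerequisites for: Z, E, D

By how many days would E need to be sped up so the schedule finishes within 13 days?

2

Current finish: 15 days; target: 13.
E is on every critical path, so each day cut from E cuts the finish by one (this holds down to a finish of 13).
Need 15 − 13 = 2 days off E → E becomes 5 days, finish becomes 13.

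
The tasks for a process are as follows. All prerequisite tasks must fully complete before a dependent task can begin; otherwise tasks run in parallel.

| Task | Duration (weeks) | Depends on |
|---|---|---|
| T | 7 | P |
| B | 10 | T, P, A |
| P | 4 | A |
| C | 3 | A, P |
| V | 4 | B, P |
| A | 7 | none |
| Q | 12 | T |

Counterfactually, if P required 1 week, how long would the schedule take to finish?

As given, the longest chain is A→P→T→B→V = 7+4+7+10+4 = 32, so the finish is 32 weeks.
Since P is critical, the -3 change carries straight to that chain (now 29 weeks).
No other chain overtakes it, so the finish is 29 weeks.

29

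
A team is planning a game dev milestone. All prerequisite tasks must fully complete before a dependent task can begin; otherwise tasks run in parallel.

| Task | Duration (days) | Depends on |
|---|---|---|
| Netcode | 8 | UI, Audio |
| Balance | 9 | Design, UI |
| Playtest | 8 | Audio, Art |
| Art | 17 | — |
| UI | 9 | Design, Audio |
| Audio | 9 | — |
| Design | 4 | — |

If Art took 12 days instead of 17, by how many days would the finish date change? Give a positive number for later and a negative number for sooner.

0

As given, the longest chain is Audio→UI→Balance = 9+9+9 = 27, so the finish is 27 days.
Art is off the critical path — its longest chain is 25 days, giving 2 of slack.
The critical path is still Audio→UI→Balance; finish is now 27 days.
Change in finish: 27 − 27 = +0 days.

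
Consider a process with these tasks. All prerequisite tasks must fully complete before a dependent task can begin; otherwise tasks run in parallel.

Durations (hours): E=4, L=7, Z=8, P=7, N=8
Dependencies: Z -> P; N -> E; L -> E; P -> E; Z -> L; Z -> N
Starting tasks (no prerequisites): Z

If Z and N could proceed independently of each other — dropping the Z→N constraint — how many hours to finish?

19

With the dependency in place, Z→N→E = 8+8+4 = 20 sets the finish at 20 hours.
Without Z→N, N's earliest start moves from 8 to 0.
After: Z→P→E = 8+7+4 = 19 → 19 hours.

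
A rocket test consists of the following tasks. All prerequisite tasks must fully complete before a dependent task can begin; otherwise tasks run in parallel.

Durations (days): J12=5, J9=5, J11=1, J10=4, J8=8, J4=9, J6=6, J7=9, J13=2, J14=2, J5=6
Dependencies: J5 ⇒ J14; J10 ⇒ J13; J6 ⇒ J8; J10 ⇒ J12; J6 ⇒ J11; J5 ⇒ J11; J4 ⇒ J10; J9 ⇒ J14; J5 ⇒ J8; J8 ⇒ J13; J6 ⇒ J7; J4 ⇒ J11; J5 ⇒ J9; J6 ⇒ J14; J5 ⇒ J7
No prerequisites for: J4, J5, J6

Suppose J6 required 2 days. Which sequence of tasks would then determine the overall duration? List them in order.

J4, J10, J12

Baseline: J4→J10→J12 = 9+4+5 = 18 → 18 days.
J6 has 2 days of float (longest path through it is 16).
That remains the longest chain; total 18 days.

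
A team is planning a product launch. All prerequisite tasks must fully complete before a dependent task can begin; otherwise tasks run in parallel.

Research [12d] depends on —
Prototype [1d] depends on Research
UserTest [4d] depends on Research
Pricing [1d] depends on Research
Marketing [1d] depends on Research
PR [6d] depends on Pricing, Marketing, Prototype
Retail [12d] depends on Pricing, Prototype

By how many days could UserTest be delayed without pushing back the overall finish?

Research→Prototype→Retail = 12+1+12 = 25 sets the makespan at 25 days.
UserTest finishes as early as 16 and must finish by 25.
Float = 25 − 16 = 9.

9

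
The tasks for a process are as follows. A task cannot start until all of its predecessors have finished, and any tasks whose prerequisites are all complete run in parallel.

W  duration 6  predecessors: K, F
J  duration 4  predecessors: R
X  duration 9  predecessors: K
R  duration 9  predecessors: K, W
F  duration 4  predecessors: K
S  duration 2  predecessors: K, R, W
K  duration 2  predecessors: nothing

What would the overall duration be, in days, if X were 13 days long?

Critical path before the change: K→F→W→R→J = 2+4+6+9+4 = 25 giving 25 days.
The longest path through X is only 11 days, so X has float 14.
That remains the longest chain; total 25 days.

25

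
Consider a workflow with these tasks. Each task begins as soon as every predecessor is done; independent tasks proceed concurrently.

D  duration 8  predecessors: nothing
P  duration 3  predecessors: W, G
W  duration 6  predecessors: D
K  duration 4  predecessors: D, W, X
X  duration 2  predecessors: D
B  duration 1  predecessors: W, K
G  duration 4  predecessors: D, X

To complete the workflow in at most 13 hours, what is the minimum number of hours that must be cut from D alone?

6

Current finish: 19 hours; target: 13.
D is on every critical path, so each hour cut from D cuts the finish by one (this holds down to a finish of 12).
Need 19 − 13 = 6 hours off D → D becomes 2 hours, finish becomes 13.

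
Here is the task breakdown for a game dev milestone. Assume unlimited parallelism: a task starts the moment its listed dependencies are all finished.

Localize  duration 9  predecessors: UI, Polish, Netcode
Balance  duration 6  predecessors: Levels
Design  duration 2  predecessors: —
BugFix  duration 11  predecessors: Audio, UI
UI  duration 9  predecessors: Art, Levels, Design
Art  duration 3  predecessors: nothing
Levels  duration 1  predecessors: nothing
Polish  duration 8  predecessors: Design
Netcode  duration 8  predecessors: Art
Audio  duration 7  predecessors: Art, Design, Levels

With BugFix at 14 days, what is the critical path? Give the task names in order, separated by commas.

Art, UI, BugFix

Baseline: Art→UI→BugFix = 3+9+11 = 23 → 23 days.
BugFix is on the critical path; changing it to 14 makes that path 26 days.
The critical path is still Art→UI→BugFix; finish is now 26 days.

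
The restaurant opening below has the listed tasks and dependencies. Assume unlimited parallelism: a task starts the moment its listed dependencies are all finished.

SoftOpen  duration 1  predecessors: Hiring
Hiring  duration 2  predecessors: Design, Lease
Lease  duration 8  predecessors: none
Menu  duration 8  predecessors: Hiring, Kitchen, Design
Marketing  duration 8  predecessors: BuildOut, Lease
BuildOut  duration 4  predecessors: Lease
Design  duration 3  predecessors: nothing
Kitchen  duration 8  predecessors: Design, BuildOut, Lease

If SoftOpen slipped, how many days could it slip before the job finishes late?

17

The longest chain is Lease→BuildOut→Kitchen→Menu = 8+4+8+8 = 28; overall finish 28 days.
SoftOpen finishes as early as 11 and must finish by 28.
Float = 28 − 11 = 17.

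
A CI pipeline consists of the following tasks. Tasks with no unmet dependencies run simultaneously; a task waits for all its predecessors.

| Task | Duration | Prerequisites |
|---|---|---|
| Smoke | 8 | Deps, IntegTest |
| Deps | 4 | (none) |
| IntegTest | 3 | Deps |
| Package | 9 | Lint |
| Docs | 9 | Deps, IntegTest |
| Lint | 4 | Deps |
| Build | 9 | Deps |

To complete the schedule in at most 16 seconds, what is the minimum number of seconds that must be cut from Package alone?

Current finish: 17 seconds; target: 16.
Package is on every critical path, so each second cut from Package cuts the finish by one (this holds down to a finish of 16).
Need 17 − 16 = 1 second off Package → Package becomes 8 seconds, finish becomes 16.

1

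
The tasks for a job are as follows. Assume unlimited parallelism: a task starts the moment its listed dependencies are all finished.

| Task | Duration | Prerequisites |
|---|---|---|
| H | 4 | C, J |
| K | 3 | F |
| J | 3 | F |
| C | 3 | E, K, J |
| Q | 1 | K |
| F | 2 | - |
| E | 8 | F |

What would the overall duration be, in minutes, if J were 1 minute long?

Critical path before the change: F→E→C→H = 2+8+3+4 = 17 giving 17 minutes.
J is off the critical path — its longest chain is 12 minutes, giving 5 of slack.
No other chain overtakes it, so the finish is 17 minutes.

17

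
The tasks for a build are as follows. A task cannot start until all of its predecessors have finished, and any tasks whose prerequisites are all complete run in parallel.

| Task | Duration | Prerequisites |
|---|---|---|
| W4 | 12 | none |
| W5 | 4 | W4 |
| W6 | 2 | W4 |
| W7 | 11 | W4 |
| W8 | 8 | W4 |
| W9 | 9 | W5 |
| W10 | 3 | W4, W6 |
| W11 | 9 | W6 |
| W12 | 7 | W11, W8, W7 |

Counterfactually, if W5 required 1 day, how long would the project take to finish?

30

Baseline: W4→W6→W11→W12 = 12+2+9+7 = 30 → 30 days.
The longest path through W5 is only 25 days, so W5 has float 5.
The critical path is still W4→W6→W11→W12; finish is now 30 days.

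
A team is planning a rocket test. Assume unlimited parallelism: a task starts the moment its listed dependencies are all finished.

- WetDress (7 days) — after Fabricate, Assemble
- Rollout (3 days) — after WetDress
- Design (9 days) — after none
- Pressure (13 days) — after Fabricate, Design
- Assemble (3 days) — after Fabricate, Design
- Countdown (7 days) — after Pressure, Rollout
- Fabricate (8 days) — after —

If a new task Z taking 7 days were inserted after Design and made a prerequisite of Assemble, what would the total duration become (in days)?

36

Originally the schedule takes 29 days.
With Z inserted, Assemble now waits for max(Fabricate, Design, Z).
New critical path: Design→Z→Assemble→WetDress→Rollout→Countdown = 9+7+3+7+3+7 = 36 ⇒ 36 days.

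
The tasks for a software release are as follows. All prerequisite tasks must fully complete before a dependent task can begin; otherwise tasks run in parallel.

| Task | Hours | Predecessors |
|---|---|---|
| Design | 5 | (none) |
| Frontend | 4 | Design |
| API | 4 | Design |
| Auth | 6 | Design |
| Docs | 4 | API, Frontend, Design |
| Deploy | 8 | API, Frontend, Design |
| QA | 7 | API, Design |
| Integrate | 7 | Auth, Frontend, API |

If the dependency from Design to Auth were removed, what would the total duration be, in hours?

17

Original critical path: Design→Auth→Integrate = 5+6+7 = 18 ⇒ 18 hours.
Without Design→Auth, Auth's earliest start moves from 5 to 0.
The longest chain is now Design→Frontend→Deploy = 5+4+8 = 17, so the schedule takes 17 hours.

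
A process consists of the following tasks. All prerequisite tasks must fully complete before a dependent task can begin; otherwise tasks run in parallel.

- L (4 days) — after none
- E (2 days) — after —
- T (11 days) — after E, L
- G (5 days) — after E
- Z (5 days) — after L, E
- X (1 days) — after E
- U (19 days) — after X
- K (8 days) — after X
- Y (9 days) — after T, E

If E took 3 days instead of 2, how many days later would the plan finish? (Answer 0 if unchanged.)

The binding path is L→T→Y = 4+11+9 = 24; finish at 24 days.
E has 2 days of float (longest path through it is 22).
That remains the longest chain; total 24 days.
Change in finish: 24 − 24 = +0 days.

0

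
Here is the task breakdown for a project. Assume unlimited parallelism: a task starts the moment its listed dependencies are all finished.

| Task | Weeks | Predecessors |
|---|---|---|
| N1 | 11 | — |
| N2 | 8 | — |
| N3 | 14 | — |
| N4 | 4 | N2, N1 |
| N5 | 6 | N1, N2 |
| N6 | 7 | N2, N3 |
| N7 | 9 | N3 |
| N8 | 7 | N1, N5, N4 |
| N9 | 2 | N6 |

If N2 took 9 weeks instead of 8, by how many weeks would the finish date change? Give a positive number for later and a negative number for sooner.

Actual critical path: N1→N5→N8 = 11+6+7 = 24 ⇒ 24 weeks.
N2 has 3 weeks of float (longest path through it is 21).
No other chain overtakes it, so the finish is 24 weeks.
Change in finish: 24 − 24 = +0 weeks.

0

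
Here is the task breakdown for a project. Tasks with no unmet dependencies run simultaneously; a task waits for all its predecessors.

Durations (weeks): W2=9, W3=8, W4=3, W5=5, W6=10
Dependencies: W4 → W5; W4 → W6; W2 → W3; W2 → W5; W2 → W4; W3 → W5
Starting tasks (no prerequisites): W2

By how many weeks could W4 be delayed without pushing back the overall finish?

0

W2→W3→W5 = 9+8+5 = 22 sets the makespan at 22 weeks.
The longest chain containing W4 totals 22 weeks.
Slack of W4 = 9 − 9 = 0 weeks.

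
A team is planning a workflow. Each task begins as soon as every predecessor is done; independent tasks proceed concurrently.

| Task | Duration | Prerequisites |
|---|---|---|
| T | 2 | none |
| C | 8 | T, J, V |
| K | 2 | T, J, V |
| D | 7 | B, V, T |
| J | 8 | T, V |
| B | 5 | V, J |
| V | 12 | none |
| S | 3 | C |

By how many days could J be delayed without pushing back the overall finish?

0

Critical path: V→J→B→D = 12+8+5+7 = 32, so the finish is 32 days.
The longest chain containing J totals 32 days.
Slack of J = 12 − 12 = 0 days.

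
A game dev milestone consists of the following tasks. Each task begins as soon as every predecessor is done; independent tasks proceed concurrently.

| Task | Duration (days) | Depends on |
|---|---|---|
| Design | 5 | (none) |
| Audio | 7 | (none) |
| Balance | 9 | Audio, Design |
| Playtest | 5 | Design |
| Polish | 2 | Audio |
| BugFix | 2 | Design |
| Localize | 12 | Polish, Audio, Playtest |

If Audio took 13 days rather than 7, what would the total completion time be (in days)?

27

Critical path before the change: Design→Playtest→Localize = 5+5+12 = 22 giving 22 days.
The longest path through Audio is only 21 days, so Audio has float 1.
Now Audio→Polish→Localize = 13+2+12 = 27 is longest, so the finish becomes 27 days.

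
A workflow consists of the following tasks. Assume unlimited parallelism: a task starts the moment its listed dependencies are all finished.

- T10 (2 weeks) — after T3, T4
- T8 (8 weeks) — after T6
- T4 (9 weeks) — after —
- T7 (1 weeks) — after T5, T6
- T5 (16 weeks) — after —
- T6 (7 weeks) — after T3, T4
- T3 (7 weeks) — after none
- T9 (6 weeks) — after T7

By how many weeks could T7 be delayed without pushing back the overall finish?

1

T4→T6→T8 = 9+7+8 = 24 sets the makespan at 24 weeks.
The longest chain containing T7 totals 23 weeks.
So T7 can slip 18 − 17 = 1 week.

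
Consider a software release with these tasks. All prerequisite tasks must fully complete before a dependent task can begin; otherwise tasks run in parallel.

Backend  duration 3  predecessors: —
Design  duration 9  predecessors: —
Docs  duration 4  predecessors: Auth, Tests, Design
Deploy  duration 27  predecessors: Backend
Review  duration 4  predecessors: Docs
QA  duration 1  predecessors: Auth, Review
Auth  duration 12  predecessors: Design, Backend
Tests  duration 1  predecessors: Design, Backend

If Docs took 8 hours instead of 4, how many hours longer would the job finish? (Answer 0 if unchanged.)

Actual critical path: Design→Auth→Docs→Review→QA = 9+12+4+4+1 = 30 ⇒ 30 hours.
Docs is on the critical path; changing it to 8 makes that path 34 hours.
The critical path is still Design→Auth→Docs→Review→QA; finish is now 34 hours.
Change in finish: 34 − 30 = +4 hours.

4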